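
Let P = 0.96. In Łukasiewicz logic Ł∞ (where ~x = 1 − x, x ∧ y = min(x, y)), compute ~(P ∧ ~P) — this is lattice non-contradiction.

0.96

~P = 1 − 0.96 = 0.04
P ∧ ~P = min(0.96, 0.04) = 0.04
~(P ∧ ~P) = 1 − 0.04 = 0.96
(The value 0.96 < 1 shows this instance is not satisfied; not a Ł∞-tautology — its value is 1 − min(a, 1−a).)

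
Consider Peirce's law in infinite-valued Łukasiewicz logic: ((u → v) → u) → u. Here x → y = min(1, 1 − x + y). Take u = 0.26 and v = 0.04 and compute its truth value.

0.78

u → v = min(1, 1 − 0.26 + 0.04) = min(1, 0.78) = 0.78
(u → v) → u = min(1, 1 − 0.78 + 0.26) = min(1, 0.48) = 0.48
((u → v) → u) → u = min(1, 1 − 0.48 + 0.26) = min(1, 0.78) = 0.78
(The value 0.78 < 1 shows this instance is not satisfied; not a Ł∞-tautology in general.)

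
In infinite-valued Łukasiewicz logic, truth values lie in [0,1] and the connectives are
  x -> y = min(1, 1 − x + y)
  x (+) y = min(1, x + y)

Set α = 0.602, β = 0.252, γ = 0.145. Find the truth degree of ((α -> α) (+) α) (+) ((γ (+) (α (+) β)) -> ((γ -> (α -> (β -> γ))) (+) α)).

α -> α = min(1, 1 − 0.602 + 0.602) = min(1, 1.000) = 1.000
(α -> α) (+) α = min(1, 1.000 + 0.602) = min(1, 1.602) = 1.000
α (+) β = min(1, 0.602 + 0.252) = min(1, 0.854) = 0.854
γ (+) (α (+) β) = min(1, 0.145 + 0.854) = min(1, 0.999) = 0.999
β -> γ = min(1, 1 − 0.252 + 0.145) = min(1, 0.893) = 0.893
α -> (β -> γ) = min(1, 1 − 0.602 + 0.893) = min(1, 1.291) = 1.000
γ -> (α -> (β -> γ)) = min(1, 1 − 0.145 + 1.000) = min(1, 1.855) = 1.000
(γ -> (α -> (β -> γ))) (+) α = min(1, 1.000 + 0.602) = min(1, 1.602) = 1.000
(γ (+) (α (+) β)) -> ((γ -> (α -> (β -> γ))) (+) α) = min(1, 1 − 0.999 + 1.000) = min(1, 1.001) = 1.000
((α -> α) (+) α) (+) ((γ (+) (α (+) β)) -> ((γ -> (α -> (β -> γ))) (+) α)) = min(1, 1.000 + 1.000) = min(1, 2.000) = 1.000

1.000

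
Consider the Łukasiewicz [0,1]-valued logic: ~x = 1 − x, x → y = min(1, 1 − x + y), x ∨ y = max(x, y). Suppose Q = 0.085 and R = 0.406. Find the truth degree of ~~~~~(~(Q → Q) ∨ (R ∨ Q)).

Q → Q = min(1, 1 − 0.085 + 0.085) = min(1, 1.000) = 1.000
~(Q → Q) = 1 − 1.000 = 0.000
R ∨ Q = max(0.406, 0.085) = 0.406
~(Q → Q) ∨ (R ∨ Q) = max(0.000, 0.406) = 0.406
~(~(Q → Q) ∨ (R ∨ Q)) = 1 − 0.406 = 0.594
~~(~(Q → Q) ∨ (R ∨ Q)) = 1 − 0.594 = 0.406
~~~(~(Q → Q) ∨ (R ∨ Q)) = 1 − 0.406 = 0.594
~~~~(~(Q → Q) ∨ (R ∨ Q)) = 1 − 0.594 = 0.406
~~~~~(~(Q → Q) ∨ (R ∨ Q)) = 1 − 0.406 = 0.594

0.594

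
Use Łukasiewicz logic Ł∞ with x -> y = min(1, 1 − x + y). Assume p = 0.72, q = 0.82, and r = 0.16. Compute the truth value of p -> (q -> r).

q -> r = min(1, 1 − 0.82 + 0.16) = min(1, 0.34) = 0.34
p -> (q -> r) = min(1, 1 − 0.72 + 0.34) = min(1, 0.62) = 0.62

0.62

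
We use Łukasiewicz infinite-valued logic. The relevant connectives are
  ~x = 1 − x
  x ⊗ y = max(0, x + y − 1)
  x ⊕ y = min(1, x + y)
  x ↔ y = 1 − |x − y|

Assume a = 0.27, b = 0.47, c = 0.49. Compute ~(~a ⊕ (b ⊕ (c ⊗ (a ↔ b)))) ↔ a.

~a = 1 − 0.27 = 0.73
a ↔ b = 1 − |0.27 − 0.47| = 1 − 0.20 = 0.80
c ⊗ (a ↔ b) = max(0, 0.49 + 0.80 − 1) = max(0, 0.29) = 0.29
b ⊕ (c ⊗ (a ↔ b)) = min(1, 0.47 + 0.29) = min(1, 0.76) = 0.76
~a ⊕ (b ⊕ (c ⊗ (a ↔ b))) = min(1, 0.73 + 0.76) = min(1, 1.49) = 1.00
~(~a ⊕ (b ⊕ (c ⊗ (a ↔ b)))) = 1 − 1.00 = 0.00
~(~a ⊕ (b ⊕ (c ⊗ (a ↔ b)))) ↔ a = 1 − |0.00 − 0.27| = 1 − 0.27 = 0.73

0.73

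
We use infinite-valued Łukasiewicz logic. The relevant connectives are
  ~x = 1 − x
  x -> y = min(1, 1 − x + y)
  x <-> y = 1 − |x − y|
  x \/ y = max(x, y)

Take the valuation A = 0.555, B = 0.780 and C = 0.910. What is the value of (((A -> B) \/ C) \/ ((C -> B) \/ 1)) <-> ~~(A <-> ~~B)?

0.775

A -> B = min(1, 1 − 0.555 + 0.780) = min(1, 1.225) = 1.000
(A -> B) \/ C = max(1.000, 0.910) = 1.000
C -> B = min(1, 1 − 0.910 + 0.780) = min(1, 0.870) = 0.870
(C -> B) \/ 1 = max(0.870, 1.000) = 1.000
((A -> B) \/ C) \/ ((C -> B) \/ 1) = max(1.000, 1.000) = 1.000
~B = 1 − 0.780 = 0.220
~~B = 1 − 0.220 = 0.780
A <-> ~~B = 1 − |0.555 − 0.780| = 1 − 0.225 = 0.775
~(A <-> ~~B) = 1 − 0.775 = 0.225
~~(A <-> ~~B) = 1 − 0.225 = 0.775
(((A -> B) \/ C) \/ ((C -> B) \/ 1)) <-> ~~(A <-> ~~B) = 1 − |1.000 − 0.775| = 1 − 0.225 = 0.775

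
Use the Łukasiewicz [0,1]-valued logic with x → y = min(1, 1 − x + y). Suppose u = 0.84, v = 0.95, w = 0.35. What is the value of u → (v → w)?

v → w = min(1, 1 − 0.95 + 0.35) = min(1, 0.40) = 0.40
u → (v → w) = min(1, 1 − 0.84 + 0.40) = min(1, 0.56) = 0.56

0.56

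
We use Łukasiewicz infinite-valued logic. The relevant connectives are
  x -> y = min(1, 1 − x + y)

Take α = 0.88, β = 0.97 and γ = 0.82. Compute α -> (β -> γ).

β -> γ = min(1, 1 − 0.97 + 0.82) = min(1, 0.85) = 0.85
α -> (β -> γ) = min(1, 1 − 0.88 + 0.85) = min(1, 0.97) = 0.97

0.97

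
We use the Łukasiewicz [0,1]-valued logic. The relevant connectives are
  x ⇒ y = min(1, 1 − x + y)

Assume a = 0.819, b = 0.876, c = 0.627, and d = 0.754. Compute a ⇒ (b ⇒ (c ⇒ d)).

c ⇒ d = min(1, 1 − 0.627 + 0.754) = min(1, 1.127) = 1.000
b ⇒ (c ⇒ d) = min(1, 1 − 0.876 + 1.000) = min(1, 1.124) = 1.000
a ⇒ (b ⇒ (c ⇒ d)) = min(1, 1 − 0.819 + 1.000) = min(1, 1.181) = 1.000

1.000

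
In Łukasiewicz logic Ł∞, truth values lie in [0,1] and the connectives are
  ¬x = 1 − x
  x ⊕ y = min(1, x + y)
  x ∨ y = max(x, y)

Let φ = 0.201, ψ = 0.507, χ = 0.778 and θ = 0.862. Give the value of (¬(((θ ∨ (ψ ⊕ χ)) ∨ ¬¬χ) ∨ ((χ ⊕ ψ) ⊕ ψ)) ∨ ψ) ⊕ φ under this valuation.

0.708

ψ ⊕ χ = min(1, 0.507 + 0.778) = min(1, 1.285) = 1.000
θ ∨ (ψ ⊕ χ) = max(0.862, 1.000) = 1.000
¬χ = 1 − 0.778 = 0.222
¬¬χ = 1 − 0.222 = 0.778
(θ ∨ (ψ ⊕ χ)) ∨ ¬¬χ = max(1.000, 0.778) = 1.000
χ ⊕ ψ = min(1, 0.778 + 0.507) = min(1, 1.285) = 1.000
(χ ⊕ ψ) ⊕ ψ = min(1, 1.000 + 0.507) = min(1, 1.507) = 1.000
((θ ∨ (ψ ⊕ χ)) ∨ ¬¬χ) ∨ ((χ ⊕ ψ) ⊕ ψ) = max(1.000, 1.000) = 1.000
¬(((θ ∨ (ψ ⊕ χ)) ∨ ¬¬χ) ∨ ((χ ⊕ ψ) ⊕ ψ)) = 1 − 1.000 = 0.000
¬(((θ ∨ (ψ ⊕ χ)) ∨ ¬¬χ) ∨ ((χ ⊕ ψ) ⊕ ψ)) ∨ ψ = max(0.000, 0.507) = 0.507
(¬(((θ ∨ (ψ ⊕ χ)) ∨ ¬¬χ) ∨ ((χ ⊕ ψ) ⊕ ψ)) ∨ ψ) ⊕ φ = min(1, 0.507 + 0.201) = min(1, 0.708) = 0.708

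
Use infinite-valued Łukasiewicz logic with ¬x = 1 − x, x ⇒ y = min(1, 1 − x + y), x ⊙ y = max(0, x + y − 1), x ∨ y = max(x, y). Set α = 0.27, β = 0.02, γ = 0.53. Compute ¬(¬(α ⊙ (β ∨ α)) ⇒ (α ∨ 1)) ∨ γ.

0.53

β ∨ α = max(0.02, 0.27) = 0.27
α ⊙ (β ∨ α) = max(0, 0.27 + 0.27 − 1) = max(0, -0.46) = 0.00
¬(α ⊙ (β ∨ α)) = 1 − 0.00 = 1.00
α ∨ 1 = max(0.27, 1.00) = 1.00
¬(α ⊙ (β ∨ α)) ⇒ (α ∨ 1) = min(1, 1 − 1.00 + 1.00) = min(1, 1.00) = 1.00
¬(¬(α ⊙ (β ∨ α)) ⇒ (α ∨ 1)) = 1 − 1.00 = 0.00
¬(¬(α ⊙ (β ∨ α)) ⇒ (α ∨ 1)) ∨ γ = max(0.00, 0.53) = 0.53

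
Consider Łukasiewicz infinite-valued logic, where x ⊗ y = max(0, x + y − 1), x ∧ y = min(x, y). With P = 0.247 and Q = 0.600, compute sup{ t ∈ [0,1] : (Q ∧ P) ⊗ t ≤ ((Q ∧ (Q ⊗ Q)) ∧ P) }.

0.953

Q ∧ P = min(0.600, 0.247) = 0.247
So the left factor is Q ∧ P = 0.247.
Q ⊗ Q = max(0, 0.600 + 0.600 − 1) = max(0, 0.200) = 0.200
Q ∧ (Q ⊗ Q) = min(0.600, 0.200) = 0.200
(Q ∧ (Q ⊗ Q)) ∧ P = min(0.200, 0.247) = 0.200
So the right-hand bound is (Q ∧ (Q ⊗ Q)) ∧ P = 0.200.
The residuum of the Łukasiewicz t-norm gives the supremum: min(1, 1 − 0.247 + 0.200).
1 − 0.247 + 0.200 = 0.953, so t = min(1, 0.953) = 0.953.
Check: 0.247 ⊗ 0.953 = max(0, 0.200) = 0.200 ≤ 0.200.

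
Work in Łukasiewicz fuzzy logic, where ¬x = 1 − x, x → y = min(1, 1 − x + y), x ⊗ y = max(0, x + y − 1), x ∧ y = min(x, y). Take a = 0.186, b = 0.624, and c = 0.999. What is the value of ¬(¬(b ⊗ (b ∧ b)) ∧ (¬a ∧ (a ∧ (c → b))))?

0.814

b ∧ b = min(0.624, 0.624) = 0.624
b ⊗ (b ∧ b) = max(0, 0.624 + 0.624 − 1) = max(0, 0.248) = 0.248
¬(b ⊗ (b ∧ b)) = 1 − 0.248 = 0.752
¬a = 1 − 0.186 = 0.814
c → b = min(1, 1 − 0.999 + 0.624) = min(1, 0.625) = 0.625
a ∧ (c → b) = min(0.186, 0.625) = 0.186
¬a ∧ (a ∧ (c → b)) = min(0.814, 0.186) = 0.186
¬(b ⊗ (b ∧ b)) ∧ (¬a ∧ (a ∧ (c → b))) = min(0.752, 0.186) = 0.186
¬(¬(b ⊗ (b ∧ b)) ∧ (¬a ∧ (a ∧ (c → b)))) = 1 − 0.186 = 0.814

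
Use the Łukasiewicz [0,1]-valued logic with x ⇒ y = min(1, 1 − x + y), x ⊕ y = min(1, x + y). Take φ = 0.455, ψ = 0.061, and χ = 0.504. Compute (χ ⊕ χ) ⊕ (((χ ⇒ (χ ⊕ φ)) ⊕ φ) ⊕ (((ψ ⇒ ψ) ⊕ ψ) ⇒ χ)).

χ ⊕ χ = min(1, 0.504 + 0.504) = min(1, 1.008) = 1.000
χ ⊕ φ = min(1, 0.504 + 0.455) = min(1, 0.959) = 0.959
χ ⇒ (χ ⊕ φ) = min(1, 1 − 0.504 + 0.959) = min(1, 1.455) = 1.000
(χ ⇒ (χ ⊕ φ)) ⊕ φ = min(1, 1.000 + 0.455) = min(1, 1.455) = 1.000
ψ ⇒ ψ = min(1, 1 − 0.061 + 0.061) = min(1, 1.000) = 1.000
(ψ ⇒ ψ) ⊕ ψ = min(1, 1.000 + 0.061) = min(1, 1.061) = 1.000
((ψ ⇒ ψ) ⊕ ψ) ⇒ χ = min(1, 1 − 1.000 + 0.504) = min(1, 0.504) = 0.504
((χ ⇒ (χ ⊕ φ)) ⊕ φ) ⊕ (((ψ ⇒ ψ) ⊕ ψ) ⇒ χ) = min(1, 1.000 + 0.504) = min(1, 1.504) = 1.000
(χ ⊕ χ) ⊕ (((χ ⇒ (χ ⊕ φ)) ⊕ φ) ⊕ (((ψ ⇒ ψ) ⊕ ψ) ⇒ χ)) = min(1, 1.000 + 1.000) = min(1, 2.000) = 1.000

1.000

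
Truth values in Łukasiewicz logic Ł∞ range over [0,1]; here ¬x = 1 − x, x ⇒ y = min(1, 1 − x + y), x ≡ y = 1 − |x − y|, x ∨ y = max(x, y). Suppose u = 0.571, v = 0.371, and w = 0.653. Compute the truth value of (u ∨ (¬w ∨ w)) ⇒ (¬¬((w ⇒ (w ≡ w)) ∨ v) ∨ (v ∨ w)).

¬w = 1 − 0.653 = 0.347
¬w ∨ w = max(0.347, 0.653) = 0.653
u ∨ (¬w ∨ w) = max(0.571, 0.653) = 0.653
w ≡ w = 1 − |0.653 − 0.653| = 1 − 0.000 = 1.000
w ⇒ (w ≡ w) = min(1, 1 − 0.653 + 1.000) = min(1, 1.347) = 1.000
(w ⇒ (w ≡ w)) ∨ v = max(1.000, 0.371) = 1.000
¬((w ⇒ (w ≡ w)) ∨ v) = 1 − 1.000 = 0.000
¬¬((w ⇒ (w ≡ w)) ∨ v) = 1 − 0.000 = 1.000
v ∨ w = max(0.371, 0.653) = 0.653
¬¬((w ⇒ (w ≡ w)) ∨ v) ∨ (v ∨ w) = max(1.000, 0.653) = 1.000
(u ∨ (¬w ∨ w)) ⇒ (¬¬((w ⇒ (w ≡ w)) ∨ v) ∨ (v ∨ w)) = min(1, 1 − 0.653 + 1.000) = min(1, 1.347) = 1.000

1.000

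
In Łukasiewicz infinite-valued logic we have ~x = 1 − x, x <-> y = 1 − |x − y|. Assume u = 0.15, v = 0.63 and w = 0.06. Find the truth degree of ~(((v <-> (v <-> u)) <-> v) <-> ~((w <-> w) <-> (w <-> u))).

v <-> u = 1 − |0.63 − 0.15| = 1 − 0.48 = 0.52
v <-> (v <-> u) = 1 − |0.63 − 0.52| = 1 − 0.11 = 0.89
(v <-> (v <-> u)) <-> v = 1 − |0.89 − 0.63| = 1 − 0.26 = 0.74
w <-> w = 1 − |0.06 − 0.06| = 1 − 0.00 = 1.00
w <-> u = 1 − |0.06 − 0.15| = 1 − 0.09 = 0.91
(w <-> w) <-> (w <-> u) = 1 − |1.00 − 0.91| = 1 − 0.09 = 0.91
~((w <-> w) <-> (w <-> u)) = 1 − 0.91 = 0.09
((v <-> (v <-> u)) <-> v) <-> ~((w <-> w) <-> (w <-> u)) = 1 − |0.74 − 0.09| = 1 − 0.65 = 0.35
~(((v <-> (v <-> u)) <-> v) <-> ~((w <-> w) <-> (w <-> u))) = 1 − 0.35 = 0.65

0.65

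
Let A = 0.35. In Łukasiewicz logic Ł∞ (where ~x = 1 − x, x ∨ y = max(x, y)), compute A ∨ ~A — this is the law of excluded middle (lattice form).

0.65

~A = 1 − 0.35 = 0.65
A ∨ ~A = max(0.35, 0.65) = 0.65
(The value 0.65 < 1 shows this instance is not satisfied; not a Ł∞-tautology — its value is max(a, 1−a).)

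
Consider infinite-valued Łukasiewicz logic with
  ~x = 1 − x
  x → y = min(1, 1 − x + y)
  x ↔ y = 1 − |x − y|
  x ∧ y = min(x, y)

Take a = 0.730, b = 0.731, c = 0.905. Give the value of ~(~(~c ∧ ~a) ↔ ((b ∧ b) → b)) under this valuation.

~c = 1 − 0.905 = 0.095
~a = 1 − 0.730 = 0.270
~c ∧ ~a = min(0.095, 0.270) = 0.095
~(~c ∧ ~a) = 1 − 0.095 = 0.905
b ∧ b = min(0.731, 0.731) = 0.731
(b ∧ b) → b = min(1, 1 − 0.731 + 0.731) = min(1, 1.000) = 1.000
~(~c ∧ ~a) ↔ ((b ∧ b) → b) = 1 − |0.905 − 1.000| = 1 − 0.095 = 0.905
~(~(~c ∧ ~a) ↔ ((b ∧ b) → b)) = 1 − 0.905 = 0.095

0.095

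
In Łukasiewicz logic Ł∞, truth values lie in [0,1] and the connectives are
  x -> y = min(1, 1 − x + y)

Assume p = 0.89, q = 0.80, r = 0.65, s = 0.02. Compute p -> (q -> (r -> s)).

0.68

r -> s = min(1, 1 − 0.65 + 0.02) = min(1, 0.37) = 0.37
q -> (r -> s) = min(1, 1 − 0.80 + 0.37) = min(1, 0.57) = 0.57
p -> (q -> (r -> s)) = min(1, 1 − 0.89 + 0.57) = min(1, 0.68) = 0.68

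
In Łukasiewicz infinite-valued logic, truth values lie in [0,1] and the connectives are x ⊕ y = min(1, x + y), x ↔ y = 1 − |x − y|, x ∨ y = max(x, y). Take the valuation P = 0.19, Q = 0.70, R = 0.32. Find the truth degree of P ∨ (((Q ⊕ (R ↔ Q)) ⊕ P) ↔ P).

0.19

R ↔ Q = 1 − |0.32 − 0.70| = 1 − 0.38 = 0.62
Q ⊕ (R ↔ Q) = min(1, 0.70 + 0.62) = min(1, 1.32) = 1.00
(Q ⊕ (R ↔ Q)) ⊕ P = min(1, 1.00 + 0.19) = min(1, 1.19) = 1.00
((Q ⊕ (R ↔ Q)) ⊕ P) ↔ P = 1 − |1.00 − 0.19| = 1 − 0.81 = 0.19
P ∨ (((Q ⊕ (R ↔ Q)) ⊕ P) ↔ P) = max(0.19, 0.19) = 0.19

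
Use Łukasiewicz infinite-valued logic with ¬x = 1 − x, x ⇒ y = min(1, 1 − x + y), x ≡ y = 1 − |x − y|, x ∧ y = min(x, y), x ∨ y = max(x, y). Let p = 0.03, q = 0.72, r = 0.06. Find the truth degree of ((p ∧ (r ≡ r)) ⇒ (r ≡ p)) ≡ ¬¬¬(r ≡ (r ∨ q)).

r ≡ r = 1 − |0.06 − 0.06| = 1 − 0.00 = 1.00
p ∧ (r ≡ r) = min(0.03, 1.00) = 0.03
r ≡ p = 1 − |0.06 − 0.03| = 1 − 0.03 = 0.97
(p ∧ (r ≡ r)) ⇒ (r ≡ p) = min(1, 1 − 0.03 + 0.97) = min(1, 1.94) = 1.00
r ∨ q = max(0.06, 0.72) = 0.72
r ≡ (r ∨ q) = 1 − |0.06 − 0.72| = 1 − 0.66 = 0.34
¬(r ≡ (r ∨ q)) = 1 − 0.34 = 0.66
¬¬(r ≡ (r ∨ q)) = 1 − 0.66 = 0.34
¬¬¬(r ≡ (r ∨ q)) = 1 − 0.34 = 0.66
((p ∧ (r ≡ r)) ⇒ (r ≡ p)) ≡ ¬¬¬(r ≡ (r ∨ q)) = 1 − |1.00 − 0.66| = 1 − 0.34 = 0.66

0.66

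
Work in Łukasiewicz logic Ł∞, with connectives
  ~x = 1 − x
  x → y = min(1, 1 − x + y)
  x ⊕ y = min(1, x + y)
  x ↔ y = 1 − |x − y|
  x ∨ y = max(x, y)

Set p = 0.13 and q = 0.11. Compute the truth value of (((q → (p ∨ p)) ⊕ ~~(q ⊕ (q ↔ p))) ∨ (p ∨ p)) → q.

p ∨ p = max(0.13, 0.13) = 0.13
q → (p ∨ p) = min(1, 1 − 0.11 + 0.13) = min(1, 1.02) = 1.00
q ↔ p = 1 − |0.11 − 0.13| = 1 − 0.02 = 0.98
q ⊕ (q ↔ p) = min(1, 0.11 + 0.98) = min(1, 1.09) = 1.00
~(q ⊕ (q ↔ p)) = 1 − 1.00 = 0.00
~~(q ⊕ (q ↔ p)) = 1 − 0.00 = 1.00
(q → (p ∨ p)) ⊕ ~~(q ⊕ (q ↔ p)) = min(1, 1.00 + 1.00) = min(1, 2.00) = 1.00
((q → (p ∨ p)) ⊕ ~~(q ⊕ (q ↔ p))) ∨ (p ∨ p) = max(1.00, 0.13) = 1.00
(((q → (p ∨ p)) ⊕ ~~(q ⊕ (q ↔ p))) ∨ (p ∨ p)) → q = min(1, 1 − 1.00 + 0.11) = min(1, 0.11) = 0.11

0.11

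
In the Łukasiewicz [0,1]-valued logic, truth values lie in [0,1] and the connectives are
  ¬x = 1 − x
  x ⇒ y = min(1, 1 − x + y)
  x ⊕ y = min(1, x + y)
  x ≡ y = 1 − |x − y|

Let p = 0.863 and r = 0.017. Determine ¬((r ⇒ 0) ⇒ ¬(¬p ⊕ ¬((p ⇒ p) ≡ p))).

0.257

r ⇒ 0 = min(1, 1 − 0.017 + 0.000) = min(1, 0.983) = 0.983
¬p = 1 − 0.863 = 0.137
p ⇒ p = min(1, 1 − 0.863 + 0.863) = min(1, 1.000) = 1.000
(p ⇒ p) ≡ p = 1 − |1.000 − 0.863| = 1 − 0.137 = 0.863
¬((p ⇒ p) ≡ p) = 1 − 0.863 = 0.137
¬p ⊕ ¬((p ⇒ p) ≡ p) = min(1, 0.137 + 0.137) = min(1, 0.274) = 0.274
¬(¬p ⊕ ¬((p ⇒ p) ≡ p)) = 1 − 0.274 = 0.726
(r ⇒ 0) ⇒ ¬(¬p ⊕ ¬((p ⇒ p) ≡ p)) = min(1, 1 − 0.983 + 0.726) = min(1, 0.743) = 0.743
¬((r ⇒ 0) ⇒ ¬(¬p ⊕ ¬((p ⇒ p) ≡ p))) = 1 − 0.743 = 0.257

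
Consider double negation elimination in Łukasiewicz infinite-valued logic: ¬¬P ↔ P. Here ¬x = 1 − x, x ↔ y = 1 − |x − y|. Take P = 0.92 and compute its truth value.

¬P = 1 − 0.92 = 0.08
¬¬P = 1 − 0.08 = 0.92
¬¬P ↔ P = 1 − |0.92 − 0.92| = 1 − 0.00 = 1.00
(As expected: always 1 in Ł∞ since negation is involutive.)

1.00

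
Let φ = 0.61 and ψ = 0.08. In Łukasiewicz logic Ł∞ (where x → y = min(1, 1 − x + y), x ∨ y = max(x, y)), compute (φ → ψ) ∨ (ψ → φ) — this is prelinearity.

1.00

φ → ψ = min(1, 1 − 0.61 + 0.08) = min(1, 0.47) = 0.47
ψ → φ = min(1, 1 − 0.08 + 0.61) = min(1, 1.53) = 1.00
(φ → ψ) ∨ (ψ → φ) = max(0.47, 1.00) = 1.00
(As expected: a Ł∞-tautology — holds in every MV-chain.)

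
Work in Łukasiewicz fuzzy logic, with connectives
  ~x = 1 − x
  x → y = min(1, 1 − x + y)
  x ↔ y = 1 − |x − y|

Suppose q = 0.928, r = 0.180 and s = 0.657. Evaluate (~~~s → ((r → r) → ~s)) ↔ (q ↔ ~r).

0.892

~s = 1 − 0.657 = 0.343
~~s = 1 − 0.343 = 0.657
~~~s = 1 − 0.657 = 0.343
r → r = min(1, 1 − 0.180 + 0.180) = min(1, 1.000) = 1.000
(r → r) → ~s = min(1, 1 − 1.000 + 0.343) = min(1, 0.343) = 0.343
~~~s → ((r → r) → ~s) = min(1, 1 − 0.343 + 0.343) = min(1, 1.000) = 1.000
~r = 1 − 0.180 = 0.820
q ↔ ~r = 1 − |0.928 − 0.820| = 1 − 0.108 = 0.892
(~~~s → ((r → r) → ~s)) ↔ (q ↔ ~r) = 1 − |1.000 − 0.892| = 1 − 0.108 = 0.892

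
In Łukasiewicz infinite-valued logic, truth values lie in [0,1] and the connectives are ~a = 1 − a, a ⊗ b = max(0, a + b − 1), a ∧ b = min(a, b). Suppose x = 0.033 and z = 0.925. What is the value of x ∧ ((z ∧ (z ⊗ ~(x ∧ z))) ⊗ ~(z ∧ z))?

x ∧ z = min(0.033, 0.925) = 0.033
~(x ∧ z) = 1 − 0.033 = 0.967
z ⊗ ~(x ∧ z) = max(0, 0.925 + 0.967 − 1) = max(0, 0.892) = 0.892
z ∧ (z ⊗ ~(x ∧ z)) = min(0.925, 0.892) = 0.892
z ∧ z = min(0.925, 0.925) = 0.925
~(z ∧ z) = 1 − 0.925 = 0.075
(z ∧ (z ⊗ ~(x ∧ z))) ⊗ ~(z ∧ z) = max(0, 0.892 + 0.075 − 1) = max(0, -0.033) = 0.000
x ∧ ((z ∧ (z ⊗ ~(x ∧ z))) ⊗ ~(z ∧ z)) = min(0.033, 0.000) = 0.000

0.000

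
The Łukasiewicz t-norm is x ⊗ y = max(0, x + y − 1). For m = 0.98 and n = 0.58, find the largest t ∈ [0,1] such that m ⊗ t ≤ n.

The residuum of the Łukasiewicz t-norm gives the supremum: min(1, 1 − 0.98 + 0.58).
1 − 0.98 + 0.58 = 0.60, so t = min(1, 0.60) = 0.60.
Check: 0.98 ⊗ 0.60 = max(0, 0.58) = 0.58 ≤ 0.58.

0.60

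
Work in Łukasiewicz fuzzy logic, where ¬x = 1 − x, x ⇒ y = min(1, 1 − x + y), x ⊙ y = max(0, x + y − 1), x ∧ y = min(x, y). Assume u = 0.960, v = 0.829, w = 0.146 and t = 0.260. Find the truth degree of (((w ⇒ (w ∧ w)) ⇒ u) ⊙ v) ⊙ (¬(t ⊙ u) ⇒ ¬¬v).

0.789

w ∧ w = min(0.146, 0.146) = 0.146
w ⇒ (w ∧ w) = min(1, 1 − 0.146 + 0.146) = min(1, 1.000) = 1.000
(w ⇒ (w ∧ w)) ⇒ u = min(1, 1 − 1.000 + 0.960) = min(1, 0.960) = 0.960
((w ⇒ (w ∧ w)) ⇒ u) ⊙ v = max(0, 0.960 + 0.829 − 1) = max(0, 0.789) = 0.789
t ⊙ u = max(0, 0.260 + 0.960 − 1) = max(0, 0.220) = 0.220
¬(t ⊙ u) = 1 − 0.220 = 0.780
¬v = 1 − 0.829 = 0.171
¬¬v = 1 − 0.171 = 0.829
¬(t ⊙ u) ⇒ ¬¬v = min(1, 1 − 0.780 + 0.829) = min(1, 1.049) = 1.000
(((w ⇒ (w ∧ w)) ⇒ u) ⊙ v) ⊙ (¬(t ⊙ u) ⇒ ¬¬v) = max(0, 0.789 + 1.000 − 1) = max(0, 0.789) = 0.789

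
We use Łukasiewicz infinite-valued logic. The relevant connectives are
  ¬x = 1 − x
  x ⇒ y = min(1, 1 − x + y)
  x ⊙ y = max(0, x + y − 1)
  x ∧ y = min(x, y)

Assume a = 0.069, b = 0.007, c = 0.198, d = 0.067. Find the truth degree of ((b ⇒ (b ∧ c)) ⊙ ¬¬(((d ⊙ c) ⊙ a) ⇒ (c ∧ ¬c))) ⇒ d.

b ∧ c = min(0.007, 0.198) = 0.007
b ⇒ (b ∧ c) = min(1, 1 − 0.007 + 0.007) = min(1, 1.000) = 1.000
d ⊙ c = max(0, 0.067 + 0.198 − 1) = max(0, -0.735) = 0.000
(d ⊙ c) ⊙ a = max(0, 0.000 + 0.069 − 1) = max(0, -0.931) = 0.000
¬c = 1 − 0.198 = 0.802
c ∧ ¬c = min(0.198, 0.802) = 0.198
((d ⊙ c) ⊙ a) ⇒ (c ∧ ¬c) = min(1, 1 − 0.000 + 0.198) = min(1, 1.198) = 1.000
¬(((d ⊙ c) ⊙ a) ⇒ (c ∧ ¬c)) = 1 − 1.000 = 0.000
¬¬(((d ⊙ c) ⊙ a) ⇒ (c ∧ ¬c)) = 1 − 0.000 = 1.000
(b ⇒ (b ∧ c)) ⊙ ¬¬(((d ⊙ c) ⊙ a) ⇒ (c ∧ ¬c)) = max(0, 1.000 + 1.000 − 1) = max(0, 1.000) = 1.000
((b ⇒ (b ∧ c)) ⊙ ¬¬(((d ⊙ c) ⊙ a) ⇒ (c ∧ ¬c))) ⇒ d = min(1, 1 − 1.000 + 0.067) = min(1, 0.067) = 0.067

0.067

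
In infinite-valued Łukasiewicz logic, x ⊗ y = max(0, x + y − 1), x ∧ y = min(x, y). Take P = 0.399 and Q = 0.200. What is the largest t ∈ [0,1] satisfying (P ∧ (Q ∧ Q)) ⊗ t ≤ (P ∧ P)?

1.000

Q ∧ Q = min(0.200, 0.200) = 0.200
P ∧ (Q ∧ Q) = min(0.399, 0.200) = 0.200
So the left factor is P ∧ (Q ∧ Q) = 0.200.
P ∧ P = min(0.399, 0.399) = 0.399
So the right-hand bound is P ∧ P = 0.399.
The residuum of the Łukasiewicz t-norm gives the supremum: min(1, 1 − 0.200 + 0.399).
1 − 0.200 + 0.399 = 1.199, so t = min(1, 1.199) = 1.000.
Check: 0.200 ⊗ 1.000 = max(0, 0.200) = 0.200 ≤ 0.399.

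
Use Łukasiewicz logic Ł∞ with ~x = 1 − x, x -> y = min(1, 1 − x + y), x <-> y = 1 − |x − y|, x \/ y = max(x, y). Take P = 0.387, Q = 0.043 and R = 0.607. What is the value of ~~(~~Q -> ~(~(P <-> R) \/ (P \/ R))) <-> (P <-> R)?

0.780

~Q = 1 − 0.043 = 0.957
~~Q = 1 − 0.957 = 0.043
P <-> R = 1 − |0.387 − 0.607| = 1 − 0.220 = 0.780
~(P <-> R) = 1 − 0.780 = 0.220
P \/ R = max(0.387, 0.607) = 0.607
~(P <-> R) \/ (P \/ R) = max(0.220, 0.607) = 0.607
~(~(P <-> R) \/ (P \/ R)) = 1 − 0.607 = 0.393
~~Q -> ~(~(P <-> R) \/ (P \/ R)) = min(1, 1 − 0.043 + 0.393) = min(1, 1.350) = 1.000
~(~~Q -> ~(~(P <-> R) \/ (P \/ R))) = 1 − 1.000 = 0.000
~~(~~Q -> ~(~(P <-> R) \/ (P \/ R))) = 1 − 0.000 = 1.000
~~(~~Q -> ~(~(P <-> R) \/ (P \/ R))) <-> (P <-> R) = 1 − |1.000 − 0.780| = 1 − 0.220 = 0.780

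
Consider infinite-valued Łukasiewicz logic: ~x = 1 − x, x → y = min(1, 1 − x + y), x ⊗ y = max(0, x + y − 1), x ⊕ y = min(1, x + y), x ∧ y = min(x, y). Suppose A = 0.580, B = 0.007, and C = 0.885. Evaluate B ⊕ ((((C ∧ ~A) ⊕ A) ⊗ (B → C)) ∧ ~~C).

~A = 1 − 0.580 = 0.420
C ∧ ~A = min(0.885, 0.420) = 0.420
(C ∧ ~A) ⊕ A = min(1, 0.420 + 0.580) = min(1, 1.000) = 1.000
B → C = min(1, 1 − 0.007 + 0.885) = min(1, 1.878) = 1.000
((C ∧ ~A) ⊕ A) ⊗ (B → C) = max(0, 1.000 + 1.000 − 1) = max(0, 1.000) = 1.000
~C = 1 − 0.885 = 0.115
~~C = 1 − 0.115 = 0.885
(((C ∧ ~A) ⊕ A) ⊗ (B → C)) ∧ ~~C = min(1.000, 0.885) = 0.885
B ⊕ ((((C ∧ ~A) ⊕ A) ⊗ (B → C)) ∧ ~~C) = min(1, 0.007 + 0.885) = min(1, 0.892) = 0.892

0.892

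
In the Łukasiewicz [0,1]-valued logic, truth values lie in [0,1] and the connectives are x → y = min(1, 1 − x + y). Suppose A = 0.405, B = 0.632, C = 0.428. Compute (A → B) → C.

A → B = min(1, 1 − 0.405 + 0.632) = min(1, 1.227) = 1.000
(A → B) → C = min(1, 1 − 1.000 + 0.428) = min(1, 0.428) = 0.428

0.428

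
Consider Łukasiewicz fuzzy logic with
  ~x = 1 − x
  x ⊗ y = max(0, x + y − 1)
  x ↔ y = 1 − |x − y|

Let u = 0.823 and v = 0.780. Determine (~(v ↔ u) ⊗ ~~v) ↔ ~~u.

v ↔ u = 1 − |0.780 − 0.823| = 1 − 0.043 = 0.957
~(v ↔ u) = 1 − 0.957 = 0.043
~v = 1 − 0.780 = 0.220
~~v = 1 − 0.220 = 0.780
~(v ↔ u) ⊗ ~~v = max(0, 0.043 + 0.780 − 1) = max(0, -0.177) = 0.000
~u = 1 − 0.823 = 0.177
~~u = 1 − 0.177 = 0.823
(~(v ↔ u) ⊗ ~~v) ↔ ~~u = 1 − |0.000 − 0.823| = 1 − 0.823 = 0.177

0.177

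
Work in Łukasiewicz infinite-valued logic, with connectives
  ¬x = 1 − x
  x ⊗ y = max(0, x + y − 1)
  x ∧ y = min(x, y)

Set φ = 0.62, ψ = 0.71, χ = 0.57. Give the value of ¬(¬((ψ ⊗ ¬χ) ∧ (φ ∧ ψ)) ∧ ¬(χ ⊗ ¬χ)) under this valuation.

¬χ = 1 − 0.57 = 0.43
ψ ⊗ ¬χ = max(0, 0.71 + 0.43 − 1) = max(0, 0.14) = 0.14
φ ∧ ψ = min(0.62, 0.71) = 0.62
(ψ ⊗ ¬χ) ∧ (φ ∧ ψ) = min(0.14, 0.62) = 0.14
¬((ψ ⊗ ¬χ) ∧ (φ ∧ ψ)) = 1 − 0.14 = 0.86
χ ⊗ ¬χ = max(0, 0.57 + 0.43 − 1) = max(0, 0.00) = 0.00
¬(χ ⊗ ¬χ) = 1 − 0.00 = 1.00
¬((ψ ⊗ ¬χ) ∧ (φ ∧ ψ)) ∧ ¬(χ ⊗ ¬χ) = min(0.86, 1.00) = 0.86
¬(¬((ψ ⊗ ¬χ) ∧ (φ ∧ ψ)) ∧ ¬(χ ⊗ ¬χ)) = 1 − 0.86 = 0.14

0.14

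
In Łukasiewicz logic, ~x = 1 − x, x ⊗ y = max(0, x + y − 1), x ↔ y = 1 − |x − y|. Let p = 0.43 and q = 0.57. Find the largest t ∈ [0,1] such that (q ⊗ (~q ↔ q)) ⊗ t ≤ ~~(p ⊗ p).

0.57

~q = 1 − 0.57 = 0.43
~q ↔ q = 1 − |0.43 − 0.57| = 1 − 0.14 = 0.86
q ⊗ (~q ↔ q) = max(0, 0.57 + 0.86 − 1) = max(0, 0.43) = 0.43
So the left factor is q ⊗ (~q ↔ q) = 0.43.
p ⊗ p = max(0, 0.43 + 0.43 − 1) = max(0, -0.14) = 0.00
~(p ⊗ p) = 1 − 0.00 = 1.00
~~(p ⊗ p) = 1 − 1.00 = 0.00
So the right-hand bound is ~~(p ⊗ p) = 0.00.
The residuum of the Łukasiewicz t-norm gives the supremum: min(1, 1 − 0.43 + 0.00).
1 − 0.43 + 0.00 = 0.57, so t = min(1, 0.57) = 0.57.
Check: 0.43 ⊗ 0.57 = max(0, 0.00) = 0.00 ≤ 0.00.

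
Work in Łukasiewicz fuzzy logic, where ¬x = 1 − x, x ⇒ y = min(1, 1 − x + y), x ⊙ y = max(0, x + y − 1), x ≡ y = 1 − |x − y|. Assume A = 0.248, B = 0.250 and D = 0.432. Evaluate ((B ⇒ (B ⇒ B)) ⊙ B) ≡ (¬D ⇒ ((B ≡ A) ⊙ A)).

0.572

B ⇒ B = min(1, 1 − 0.250 + 0.250) = min(1, 1.000) = 1.000
B ⇒ (B ⇒ B) = min(1, 1 − 0.250 + 1.000) = min(1, 1.750) = 1.000
(B ⇒ (B ⇒ B)) ⊙ B = max(0, 1.000 + 0.250 − 1) = max(0, 0.250) = 0.250
¬D = 1 − 0.432 = 0.568
B ≡ A = 1 − |0.250 − 0.248| = 1 − 0.002 = 0.998
(B ≡ A) ⊙ A = max(0, 0.998 + 0.248 − 1) = max(0, 0.246) = 0.246
¬D ⇒ ((B ≡ A) ⊙ A) = min(1, 1 − 0.568 + 0.246) = min(1, 0.678) = 0.678
((B ⇒ (B ⇒ B)) ⊙ B) ≡ (¬D ⇒ ((B ≡ A) ⊙ A)) = 1 − |0.250 − 0.678| = 1 − 0.428 = 0.572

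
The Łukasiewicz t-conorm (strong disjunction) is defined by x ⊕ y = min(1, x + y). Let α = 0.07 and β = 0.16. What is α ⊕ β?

0.23

α ⊕ β = min(1, 0.07 + 0.16) = min(1, 0.23) = 0.23
For comparison, the Gödel t-conorm max(x, y) would give 0.16.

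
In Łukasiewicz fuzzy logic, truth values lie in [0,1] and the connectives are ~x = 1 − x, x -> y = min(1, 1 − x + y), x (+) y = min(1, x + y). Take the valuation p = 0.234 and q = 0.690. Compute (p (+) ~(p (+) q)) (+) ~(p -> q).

0.310

p (+) q = min(1, 0.234 + 0.690) = min(1, 0.924) = 0.924
~(p (+) q) = 1 − 0.924 = 0.076
p (+) ~(p (+) q) = min(1, 0.234 + 0.076) = min(1, 0.310) = 0.310
p -> q = min(1, 1 − 0.234 + 0.690) = min(1, 1.456) = 1.000
~(p -> q) = 1 − 1.000 = 0.000
(p (+) ~(p (+) q)) (+) ~(p -> q) = min(1, 0.310 + 0.000) = min(1, 0.310) = 0.310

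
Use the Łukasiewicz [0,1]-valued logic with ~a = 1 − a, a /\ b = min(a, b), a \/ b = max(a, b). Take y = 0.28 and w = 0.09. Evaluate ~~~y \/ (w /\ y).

0.72

~y = 1 − 0.28 = 0.72
~~y = 1 − 0.72 = 0.28
~~~y = 1 − 0.28 = 0.72
w /\ y = min(0.09, 0.28) = 0.09
~~~y \/ (w /\ y) = max(0.72, 0.09) = 0.72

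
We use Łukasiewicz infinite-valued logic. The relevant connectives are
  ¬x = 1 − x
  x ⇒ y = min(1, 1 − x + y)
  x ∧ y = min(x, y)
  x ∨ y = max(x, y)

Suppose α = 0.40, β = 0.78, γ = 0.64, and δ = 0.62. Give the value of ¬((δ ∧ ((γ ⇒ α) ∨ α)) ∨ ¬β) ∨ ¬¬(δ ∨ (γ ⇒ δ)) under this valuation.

γ ⇒ α = min(1, 1 − 0.64 + 0.40) = min(1, 0.76) = 0.76
(γ ⇒ α) ∨ α = max(0.76, 0.40) = 0.76
δ ∧ ((γ ⇒ α) ∨ α) = min(0.62, 0.76) = 0.62
¬β = 1 − 0.78 = 0.22
(δ ∧ ((γ ⇒ α) ∨ α)) ∨ ¬β = max(0.62, 0.22) = 0.62
¬((δ ∧ ((γ ⇒ α) ∨ α)) ∨ ¬β) = 1 − 0.62 = 0.38
γ ⇒ δ = min(1, 1 − 0.64 + 0.62) = min(1, 0.98) = 0.98
δ ∨ (γ ⇒ δ) = max(0.62, 0.98) = 0.98
¬(δ ∨ (γ ⇒ δ)) = 1 − 0.98 = 0.02
¬¬(δ ∨ (γ ⇒ δ)) = 1 − 0.02 = 0.98
¬((δ ∧ ((γ ⇒ α) ∨ α)) ∨ ¬β) ∨ ¬¬(δ ∨ (γ ⇒ δ)) = max(0.38, 0.98) = 0.98

0.98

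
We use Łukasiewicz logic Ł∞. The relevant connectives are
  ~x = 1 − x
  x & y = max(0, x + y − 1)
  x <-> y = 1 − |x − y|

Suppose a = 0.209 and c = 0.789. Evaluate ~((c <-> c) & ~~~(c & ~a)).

c <-> c = 1 − |0.789 − 0.789| = 1 − 0.000 = 1.000
~a = 1 − 0.209 = 0.791
c & ~a = max(0, 0.789 + 0.791 − 1) = max(0, 0.580) = 0.580
~(c & ~a) = 1 − 0.580 = 0.420
~~(c & ~a) = 1 − 0.420 = 0.580
~~~(c & ~a) = 1 − 0.580 = 0.420
(c <-> c) & ~~~(c & ~a) = max(0, 1.000 + 0.420 − 1) = max(0, 0.420) = 0.420
~((c <-> c) & ~~~(c & ~a)) = 1 − 0.420 = 0.580

0.580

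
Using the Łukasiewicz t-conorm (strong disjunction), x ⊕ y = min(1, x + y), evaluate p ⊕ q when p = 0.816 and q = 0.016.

p ⊕ q = min(1, 0.816 + 0.016) = min(1, 0.832) = 0.832
For comparison, the Gödel t-conorm max(x, y) would give 0.816.

0.832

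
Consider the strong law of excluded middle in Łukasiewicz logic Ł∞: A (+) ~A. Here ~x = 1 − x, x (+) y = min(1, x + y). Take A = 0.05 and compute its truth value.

1.00

~A = 1 − 0.05 = 0.95
A (+) ~A = min(1, 0.05 + 0.95) = min(1, 1.00) = 1.00
(As expected: always 1 in Ł∞ since a ⊕ (1−a) = 1.)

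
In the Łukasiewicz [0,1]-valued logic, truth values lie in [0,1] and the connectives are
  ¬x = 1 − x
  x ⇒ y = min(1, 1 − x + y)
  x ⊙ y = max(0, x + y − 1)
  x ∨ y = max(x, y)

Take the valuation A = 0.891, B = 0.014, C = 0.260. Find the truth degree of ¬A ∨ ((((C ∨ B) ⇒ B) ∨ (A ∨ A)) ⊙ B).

¬A = 1 − 0.891 = 0.109
C ∨ B = max(0.260, 0.014) = 0.260
(C ∨ B) ⇒ B = min(1, 1 − 0.260 + 0.014) = min(1, 0.754) = 0.754
A ∨ A = max(0.891, 0.891) = 0.891
((C ∨ B) ⇒ B) ∨ (A ∨ A) = max(0.754, 0.891) = 0.891
(((C ∨ B) ⇒ B) ∨ (A ∨ A)) ⊙ B = max(0, 0.891 + 0.014 − 1) = max(0, -0.095) = 0.000
¬A ∨ ((((C ∨ B) ⇒ B) ∨ (A ∨ A)) ⊙ B) = max(0.109, 0.000) = 0.109

0.109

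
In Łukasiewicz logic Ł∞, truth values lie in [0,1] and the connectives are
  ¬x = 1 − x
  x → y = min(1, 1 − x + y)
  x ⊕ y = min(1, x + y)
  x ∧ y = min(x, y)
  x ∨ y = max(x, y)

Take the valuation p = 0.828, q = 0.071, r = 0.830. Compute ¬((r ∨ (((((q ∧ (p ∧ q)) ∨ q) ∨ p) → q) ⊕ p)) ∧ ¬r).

p ∧ q = min(0.828, 0.071) = 0.071
q ∧ (p ∧ q) = min(0.071, 0.071) = 0.071
(q ∧ (p ∧ q)) ∨ q = max(0.071, 0.071) = 0.071
((q ∧ (p ∧ q)) ∨ q) ∨ p = max(0.071, 0.828) = 0.828
(((q ∧ (p ∧ q)) ∨ q) ∨ p) → q = min(1, 1 − 0.828 + 0.071) = min(1, 0.243) = 0.243
((((q ∧ (p ∧ q)) ∨ q) ∨ p) → q) ⊕ p = min(1, 0.243 + 0.828) = min(1, 1.071) = 1.000
r ∨ (((((q ∧ (p ∧ q)) ∨ q) ∨ p) → q) ⊕ p) = max(0.830, 1.000) = 1.000
¬r = 1 − 0.830 = 0.170
(r ∨ (((((q ∧ (p ∧ q)) ∨ q) ∨ p) → q) ⊕ p)) ∧ ¬r = min(1.000, 0.170) = 0.170
¬((r ∨ (((((q ∧ (p ∧ q)) ∨ q) ∨ p) → q) ⊕ p)) ∧ ¬r) = 1 − 0.170 = 0.830

0.830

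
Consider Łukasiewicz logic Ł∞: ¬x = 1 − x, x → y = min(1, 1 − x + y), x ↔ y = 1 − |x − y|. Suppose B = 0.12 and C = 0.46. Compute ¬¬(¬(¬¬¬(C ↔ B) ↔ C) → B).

1.00

C ↔ B = 1 − |0.46 − 0.12| = 1 − 0.34 = 0.66
¬(C ↔ B) = 1 − 0.66 = 0.34
¬¬(C ↔ B) = 1 − 0.34 = 0.66
¬¬¬(C ↔ B) = 1 − 0.66 = 0.34
¬¬¬(C ↔ B) ↔ C = 1 − |0.34 − 0.46| = 1 − 0.12 = 0.88
¬(¬¬¬(C ↔ B) ↔ C) = 1 − 0.88 = 0.12
¬(¬¬¬(C ↔ B) ↔ C) → B = min(1, 1 − 0.12 + 0.12) = min(1, 1.00) = 1.00
¬(¬(¬¬¬(C ↔ B) ↔ C) → B) = 1 − 1.00 = 0.00
¬¬(¬(¬¬¬(C ↔ B) ↔ C) → B) = 1 − 0.00 = 1.00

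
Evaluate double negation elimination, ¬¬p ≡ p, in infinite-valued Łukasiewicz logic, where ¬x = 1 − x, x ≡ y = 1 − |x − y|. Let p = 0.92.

1.00

¬p = 1 − 0.92 = 0.08
¬¬p = 1 − 0.08 = 0.92
¬¬p ≡ p = 1 − |0.92 − 0.92| = 1 − 0.00 = 1.00
(As expected: always 1 in Ł∞ since negation is involutive.)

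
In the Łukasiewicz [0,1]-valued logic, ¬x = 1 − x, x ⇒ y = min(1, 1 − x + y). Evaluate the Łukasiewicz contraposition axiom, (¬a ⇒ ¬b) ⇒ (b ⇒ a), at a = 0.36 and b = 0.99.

¬a = 1 − 0.36 = 0.64
¬b = 1 − 0.99 = 0.01
¬a ⇒ ¬b = min(1, 1 − 0.64 + 0.01) = min(1, 0.37) = 0.37
b ⇒ a = min(1, 1 − 0.99 + 0.36) = min(1, 0.37) = 0.37
(¬a ⇒ ¬b) ⇒ (b ⇒ a) = min(1, 1 − 0.37 + 0.37) = min(1, 1.00) = 1.00
(As expected: an axiom of Ł∞, always 1.)

1.00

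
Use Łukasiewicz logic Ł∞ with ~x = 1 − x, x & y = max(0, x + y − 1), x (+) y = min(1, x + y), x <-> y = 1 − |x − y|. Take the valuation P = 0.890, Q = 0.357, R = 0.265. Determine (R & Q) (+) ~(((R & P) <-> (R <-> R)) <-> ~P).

R & Q = max(0, 0.265 + 0.357 − 1) = max(0, -0.378) = 0.000
R & P = max(0, 0.265 + 0.890 − 1) = max(0, 0.155) = 0.155
R <-> R = 1 − |0.265 − 0.265| = 1 − 0.000 = 1.000
(R & P) <-> (R <-> R) = 1 − |0.155 − 1.000| = 1 − 0.845 = 0.155
~P = 1 − 0.890 = 0.110
((R & P) <-> (R <-> R)) <-> ~P = 1 − |0.155 − 0.110| = 1 − 0.045 = 0.955
~(((R & P) <-> (R <-> R)) <-> ~P) = 1 − 0.955 = 0.045
(R & Q) (+) ~(((R & P) <-> (R <-> R)) <-> ~P) = min(1, 0.000 + 0.045) = min(1, 0.045) = 0.045

0.045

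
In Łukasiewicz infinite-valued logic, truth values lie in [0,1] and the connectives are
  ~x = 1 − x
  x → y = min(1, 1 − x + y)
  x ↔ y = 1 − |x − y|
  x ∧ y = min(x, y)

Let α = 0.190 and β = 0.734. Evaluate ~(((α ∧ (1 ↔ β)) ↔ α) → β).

1 ↔ β = 1 − |1.000 − 0.734| = 1 − 0.266 = 0.734
α ∧ (1 ↔ β) = min(0.190, 0.734) = 0.190
(α ∧ (1 ↔ β)) ↔ α = 1 − |0.190 − 0.190| = 1 − 0.000 = 1.000
((α ∧ (1 ↔ β)) ↔ α) → β = min(1, 1 − 1.000 + 0.734) = min(1, 0.734) = 0.734
~(((α ∧ (1 ↔ β)) ↔ α) → β) = 1 − 0.734 = 0.266

0.266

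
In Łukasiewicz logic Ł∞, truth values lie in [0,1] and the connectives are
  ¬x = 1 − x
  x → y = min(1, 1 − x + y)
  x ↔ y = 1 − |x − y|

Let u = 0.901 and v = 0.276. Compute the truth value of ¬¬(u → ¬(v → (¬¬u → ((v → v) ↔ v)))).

0.099

¬u = 1 − 0.901 = 0.099
¬¬u = 1 − 0.099 = 0.901
v → v = min(1, 1 − 0.276 + 0.276) = min(1, 1.000) = 1.000
(v → v) ↔ v = 1 − |1.000 − 0.276| = 1 − 0.724 = 0.276
¬¬u → ((v → v) ↔ v) = min(1, 1 − 0.901 + 0.276) = min(1, 0.375) = 0.375
v → (¬¬u → ((v → v) ↔ v)) = min(1, 1 − 0.276 + 0.375) = min(1, 1.099) = 1.000
¬(v → (¬¬u → ((v → v) ↔ v))) = 1 − 1.000 = 0.000
u → ¬(v → (¬¬u → ((v → v) ↔ v))) = min(1, 1 − 0.901 + 0.000) = min(1, 0.099) = 0.099
¬(u → ¬(v → (¬¬u → ((v → v) ↔ v)))) = 1 − 0.099 = 0.901
¬¬(u → ¬(v → (¬¬u → ((v → v) ↔ v)))) = 1 − 0.901 = 0.099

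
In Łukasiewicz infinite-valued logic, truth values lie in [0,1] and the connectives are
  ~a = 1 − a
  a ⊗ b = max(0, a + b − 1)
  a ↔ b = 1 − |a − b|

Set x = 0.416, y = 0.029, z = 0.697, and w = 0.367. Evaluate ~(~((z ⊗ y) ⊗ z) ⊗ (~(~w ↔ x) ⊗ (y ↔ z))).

1.000

z ⊗ y = max(0, 0.697 + 0.029 − 1) = max(0, -0.274) = 0.000
(z ⊗ y) ⊗ z = max(0, 0.000 + 0.697 − 1) = max(0, -0.303) = 0.000
~((z ⊗ y) ⊗ z) = 1 − 0.000 = 1.000
~w = 1 − 0.367 = 0.633
~w ↔ x = 1 − |0.633 − 0.416| = 1 − 0.217 = 0.783
~(~w ↔ x) = 1 − 0.783 = 0.217
y ↔ z = 1 − |0.029 − 0.697| = 1 − 0.668 = 0.332
~(~w ↔ x) ⊗ (y ↔ z) = max(0, 0.217 + 0.332 − 1) = max(0, -0.451) = 0.000
~((z ⊗ y) ⊗ z) ⊗ (~(~w ↔ x) ⊗ (y ↔ z)) = max(0, 1.000 + 0.000 − 1) = max(0, 0.000) = 0.000
~(~((z ⊗ y) ⊗ z) ⊗ (~(~w ↔ x) ⊗ (y ↔ z))) = 1 − 0.000 = 1.000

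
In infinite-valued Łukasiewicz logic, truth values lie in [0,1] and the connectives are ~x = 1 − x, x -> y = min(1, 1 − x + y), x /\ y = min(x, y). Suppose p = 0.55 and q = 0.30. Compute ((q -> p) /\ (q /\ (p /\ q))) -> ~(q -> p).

q -> p = min(1, 1 − 0.30 + 0.55) = min(1, 1.25) = 1.00
p /\ q = min(0.55, 0.30) = 0.30
q /\ (p /\ q) = min(0.30, 0.30) = 0.30
(q -> p) /\ (q /\ (p /\ q)) = min(1.00, 0.30) = 0.30
~(q -> p) = 1 − 1.00 = 0.00
((q -> p) /\ (q /\ (p /\ q))) -> ~(q -> p) = min(1, 1 − 0.30 + 0.00) = min(1, 0.70) = 0.70

0.70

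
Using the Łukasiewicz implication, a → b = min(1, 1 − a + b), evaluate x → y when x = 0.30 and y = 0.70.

x → y = min(1, 1 − 0.30 + 0.70) = min(1, 1.40) = 1.00
For comparison, the Gödel implication (1 if a ≤ b else b) would give 1.00.

1.00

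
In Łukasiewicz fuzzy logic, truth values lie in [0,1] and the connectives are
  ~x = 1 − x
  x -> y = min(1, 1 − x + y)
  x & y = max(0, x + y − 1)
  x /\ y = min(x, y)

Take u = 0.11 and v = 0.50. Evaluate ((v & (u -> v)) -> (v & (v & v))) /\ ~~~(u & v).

u -> v = min(1, 1 − 0.11 + 0.50) = min(1, 1.39) = 1.00
v & (u -> v) = max(0, 0.50 + 1.00 − 1) = max(0, 0.50) = 0.50
v & v = max(0, 0.50 + 0.50 − 1) = max(0, 0.00) = 0.00
v & (v & v) = max(0, 0.50 + 0.00 − 1) = max(0, -0.50) = 0.00
(v & (u -> v)) -> (v & (v & v)) = min(1, 1 − 0.50 + 0.00) = min(1, 0.50) = 0.50
u & v = max(0, 0.11 + 0.50 − 1) = max(0, -0.39) = 0.00
~(u & v) = 1 − 0.00 = 1.00
~~(u & v) = 1 − 1.00 = 0.00
~~~(u & v) = 1 − 0.00 = 1.00
((v & (u -> v)) -> (v & (v & v))) /\ ~~~(u & v) = min(0.50, 1.00) = 0.50

0.50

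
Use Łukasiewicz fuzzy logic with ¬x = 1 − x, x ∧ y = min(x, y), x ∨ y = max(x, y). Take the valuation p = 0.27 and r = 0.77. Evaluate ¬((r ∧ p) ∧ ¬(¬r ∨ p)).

0.73

r ∧ p = min(0.77, 0.27) = 0.27
¬r = 1 − 0.77 = 0.23
¬r ∨ p = max(0.23, 0.27) = 0.27
¬(¬r ∨ p) = 1 − 0.27 = 0.73
(r ∧ p) ∧ ¬(¬r ∨ p) = min(0.27, 0.73) = 0.27
¬((r ∧ p) ∧ ¬(¬r ∨ p)) = 1 − 0.27 = 0.73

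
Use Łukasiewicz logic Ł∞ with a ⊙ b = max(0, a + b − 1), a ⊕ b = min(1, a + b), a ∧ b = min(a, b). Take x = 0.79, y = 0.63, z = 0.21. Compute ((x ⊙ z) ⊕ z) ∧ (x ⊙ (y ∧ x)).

0.21

x ⊙ z = max(0, 0.79 + 0.21 − 1) = max(0, 0.00) = 0.00
(x ⊙ z) ⊕ z = min(1, 0.00 + 0.21) = min(1, 0.21) = 0.21
y ∧ x = min(0.63, 0.79) = 0.63
x ⊙ (y ∧ x) = max(0, 0.79 + 0.63 − 1) = max(0, 0.42) = 0.42
((x ⊙ z) ⊕ z) ∧ (x ⊙ (y ∧ x)) = min(0.21, 0.42) = 0.21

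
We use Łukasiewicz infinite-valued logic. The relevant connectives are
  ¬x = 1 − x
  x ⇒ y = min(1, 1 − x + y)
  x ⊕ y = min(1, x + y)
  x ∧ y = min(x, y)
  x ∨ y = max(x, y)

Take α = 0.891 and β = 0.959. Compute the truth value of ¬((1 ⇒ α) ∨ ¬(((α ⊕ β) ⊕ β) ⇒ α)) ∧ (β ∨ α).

0.109

1 ⇒ α = min(1, 1 − 1.000 + 0.891) = min(1, 0.891) = 0.891
α ⊕ β = min(1, 0.891 + 0.959) = min(1, 1.850) = 1.000
(α ⊕ β) ⊕ β = min(1, 1.000 + 0.959) = min(1, 1.959) = 1.000
((α ⊕ β) ⊕ β) ⇒ α = min(1, 1 − 1.000 + 0.891) = min(1, 0.891) = 0.891
¬(((α ⊕ β) ⊕ β) ⇒ α) = 1 − 0.891 = 0.109
(1 ⇒ α) ∨ ¬(((α ⊕ β) ⊕ β) ⇒ α) = max(0.891, 0.109) = 0.891
¬((1 ⇒ α) ∨ ¬(((α ⊕ β) ⊕ β) ⇒ α)) = 1 − 0.891 = 0.109
β ∨ α = max(0.959, 0.891) = 0.959
¬((1 ⇒ α) ∨ ¬(((α ⊕ β) ⊕ β) ⇒ α)) ∧ (β ∨ α) = min(0.109, 0.959) = 0.109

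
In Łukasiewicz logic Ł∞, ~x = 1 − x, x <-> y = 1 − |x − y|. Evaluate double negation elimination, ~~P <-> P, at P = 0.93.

1.00

~P = 1 − 0.93 = 0.07
~~P = 1 − 0.07 = 0.93
~~P <-> P = 1 − |0.93 − 0.93| = 1 − 0.00 = 1.00
(As expected: always 1 in Ł∞ since negation is involutive.)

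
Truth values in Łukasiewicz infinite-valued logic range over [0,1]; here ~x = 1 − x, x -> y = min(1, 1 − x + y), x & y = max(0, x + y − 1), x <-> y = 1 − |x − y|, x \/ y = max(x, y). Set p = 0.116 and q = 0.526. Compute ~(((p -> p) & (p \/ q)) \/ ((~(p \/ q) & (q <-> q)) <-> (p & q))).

0.474

p -> p = min(1, 1 − 0.116 + 0.116) = min(1, 1.000) = 1.000
p \/ q = max(0.116, 0.526) = 0.526
(p -> p) & (p \/ q) = max(0, 1.000 + 0.526 − 1) = max(0, 0.526) = 0.526
~(p \/ q) = 1 − 0.526 = 0.474
q <-> q = 1 − |0.526 − 0.526| = 1 − 0.000 = 1.000
~(p \/ q) & (q <-> q) = max(0, 0.474 + 1.000 − 1) = max(0, 0.474) = 0.474
p & q = max(0, 0.116 + 0.526 − 1) = max(0, -0.358) = 0.000
(~(p \/ q) & (q <-> q)) <-> (p & q) = 1 − |0.474 − 0.000| = 1 − 0.474 = 0.526
((p -> p) & (p \/ q)) \/ ((~(p \/ q) & (q <-> q)) <-> (p & q)) = max(0.526, 0.526) = 0.526
~(((p -> p) & (p \/ q)) \/ ((~(p \/ q) & (q <-> q)) <-> (p & q))) = 1 − 0.526 = 0.474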